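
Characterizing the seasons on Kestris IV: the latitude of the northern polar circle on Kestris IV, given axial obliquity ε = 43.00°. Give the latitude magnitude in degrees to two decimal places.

47.00°

The polar circle is the lowest latitude that experiences at least one full rotation of continuous daylight at the northern-summer solstice; it lies at |ϕ| = 90° − ε = 90° − 43.00° = 47.00°.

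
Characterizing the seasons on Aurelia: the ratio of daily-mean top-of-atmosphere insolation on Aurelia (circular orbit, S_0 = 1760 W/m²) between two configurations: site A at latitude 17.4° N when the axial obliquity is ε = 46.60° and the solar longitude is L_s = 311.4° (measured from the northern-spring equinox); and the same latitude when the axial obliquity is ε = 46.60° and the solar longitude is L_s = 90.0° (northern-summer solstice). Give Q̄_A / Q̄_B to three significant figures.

Q̄_A / Q̄_B ≈ 0.543

— Configuration A (ϕ=+17.4°):
Solar declination: sin δ = sin ε · sin L_s = sin 46.60° × sin 311.4° = -0.54501, so δ = -33.025°.
cos h₀ = −tan(+17.4°) tan(-33.025°) = 0.2037, h₀ = 1.3657 rad.
Bracket: h₀ sin ϕ sin δ + cos ϕ cos δ sin h₀ = 1.3657×0.29904×-0.54501 + 0.95424×0.83843×0.97903 = -0.222581 + 0.783286 = 0.560705.
Q̄ = (S_0/π) × [bracket] = (1760/π) × 0.560705 = 314.12 W/m².
— Configuration B (ϕ=+17.4°):
Solar declination: sin δ = sin ε · sin L_s = sin 46.60° × sin 90.0° = 0.72657, so δ = +46.600°.
cos h₀ = −tan(+17.4°) tan(+46.600°) = -0.3314, h₀ = 1.9086 rad.
Bracket: h₀ sin ϕ sin δ + cos ϕ cos δ sin h₀ = 1.9086×0.29904×0.72657 + 0.95424×0.68709×0.94349 = 0.414688 + 0.618598 = 1.033286.
Q̄ = (S_0/π) × [bracket] = (1760/π) × 1.033286 = 578.87 W/m².
Ratio Q̄_A / Q̄_B = 314.12 / 578.87 = 0.5426.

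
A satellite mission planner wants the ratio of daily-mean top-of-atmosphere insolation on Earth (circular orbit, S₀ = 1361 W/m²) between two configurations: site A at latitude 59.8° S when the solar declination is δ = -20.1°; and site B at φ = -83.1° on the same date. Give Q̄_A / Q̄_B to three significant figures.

— Configuration A (φ=-59.8°):
cos H₀ = −tan(-59.8°) tan(-20.100°) = -0.6288, H₀ = 2.2508 rad.
Bracket: H₀ sin φ sin δ + cos φ cos δ sin H₀ = 2.2508×-0.86427×-0.34366 + 0.50302×0.93909×0.77760 = 0.668521 + 0.367324 = 1.035845.
Q̄ = (S₀/π) × [bracket] = (1361/π) × 1.035845 = 448.75 W/m².
— Configuration B (φ=-83.1°):
cos H₀ = −tan(-83.1°) tan(-20.100°) = -3.0240 ≤ −1 ⇒ polar day, H₀ = π.
Bracket: H₀ sin φ sin δ + cos φ cos δ sin H₀ = 3.1416×-0.99276×-0.34366 + 0.12014×0.93909×0.00000 = 1.071826 + 0.000000 = 1.071826.
Q̄ = (S₀/π) × [bracket] = (1361/π) × 1.071826 = 464.34 W/m².
Ratio Q̄_A / Q̄_B = 448.75 / 464.34 = 0.9664.

Q̄_A / Q̄_B ≈ 0.966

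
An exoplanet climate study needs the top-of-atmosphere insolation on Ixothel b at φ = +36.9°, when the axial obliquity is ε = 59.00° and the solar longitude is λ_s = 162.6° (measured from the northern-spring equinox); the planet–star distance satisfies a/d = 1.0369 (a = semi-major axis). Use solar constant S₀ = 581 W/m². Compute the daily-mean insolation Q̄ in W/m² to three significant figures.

Q̄ ≈ 205 W/m²

Solar declination: sin δ = sin ε · sin λ_s = sin 59.00° × sin 162.6° = 0.25633, so δ = +14.852°.
cos H₀ = −tan(+36.9°) tan(+14.852°) = -0.1991, H₀ = 1.7712 rad.
Bracket: H₀ sin φ sin δ + cos φ cos δ sin H₀ = 1.7712×0.60042×0.25633 + 0.79968×0.96659×0.97998 = 0.272598 + 0.757488 = 1.030086.
Inverse-square distance factor (a/d)² = 1.0369² = 1.075162.
Q̄ = (S₀/π) × 1.075162 × [bracket] = (581/π) × 1.075162 × 1.030086 = 204.8 W/m².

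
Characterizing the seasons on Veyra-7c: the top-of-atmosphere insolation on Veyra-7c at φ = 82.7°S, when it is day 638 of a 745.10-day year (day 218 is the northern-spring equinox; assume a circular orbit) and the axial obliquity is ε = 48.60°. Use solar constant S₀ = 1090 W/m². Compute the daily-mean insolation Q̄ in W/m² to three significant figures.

Solar longitude: λ_s = 360° × (638 − 218)/745.10 = 202.926°.
sin δ = sin 48.60° × sin 202.926° = -0.29220, so δ = -16.990°.
cos H₀ = −tan(-82.7°) tan(-16.990°) = -2.3850 ≤ −1 ⇒ polar day, H₀ = π.
Bracket: H₀ sin φ sin δ + cos φ cos δ sin H₀ = 3.1416×-0.99189×-0.29220 + 0.12706×0.95636×0.00000 = 0.910531 + 0.000000 = 0.910531.
Q̄ = (S₀/π) × [bracket] = (1090/π) × 0.910531 = 315.9 W/m².

Q̄ ≈ 316 W/m²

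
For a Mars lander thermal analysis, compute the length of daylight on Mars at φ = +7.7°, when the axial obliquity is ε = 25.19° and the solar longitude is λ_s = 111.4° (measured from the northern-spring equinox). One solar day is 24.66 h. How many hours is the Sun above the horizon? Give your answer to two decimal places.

12.79 h

Solar declination: sin δ = sin ε · sin λ_s = sin 25.19° × sin 111.4° = 0.39628, so δ = +23.346°.
cos H₀ = −tan φ · tan δ = −tan(+7.7°) × tan(+23.346°) = -0.0584, so H₀ = 1.6292 rad = 93.35°.
Daylight = 2H₀/(2π) × 24.66 h = (1.6292/π) × 24.66 = 12.79 h.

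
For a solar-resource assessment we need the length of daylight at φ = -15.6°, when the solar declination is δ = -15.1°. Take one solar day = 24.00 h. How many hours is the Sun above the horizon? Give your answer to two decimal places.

cos H₀ = −tan φ · tan δ = −tan(-15.6°) × tan(-15.100°) = -0.0753, so H₀ = 1.6462 rad = 94.32°.
Daylight = 2H₀/(2π) × 24.00 h = (1.6462/π) × 24.00 = 12.58 h.

12.58 h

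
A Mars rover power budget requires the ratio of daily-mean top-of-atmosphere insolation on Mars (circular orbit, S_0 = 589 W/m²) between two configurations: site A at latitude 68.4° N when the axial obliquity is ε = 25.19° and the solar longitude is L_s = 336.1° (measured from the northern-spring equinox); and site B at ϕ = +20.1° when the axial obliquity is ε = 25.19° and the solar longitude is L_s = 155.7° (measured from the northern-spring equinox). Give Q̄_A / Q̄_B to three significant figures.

— Configuration A (ϕ=+68.4°):
Solar declination: sin δ = sin ε · sin L_s = sin 25.19° × sin 336.1° = -0.17244, so δ = -9.930°.
cos h₀ = −tan(+68.4°) tan(-9.930°) = 0.4421, h₀ = 1.1128 rad.
Bracket: h₀ sin ϕ sin δ + cos ϕ cos δ sin h₀ = 1.1128×0.92978×-0.17244 + 0.36812×0.98502×0.89694 = -0.178417 + 0.325235 = 0.146818.
Q̄ = (S_0/π) × [bracket] = (589/π) × 0.146818 = 27.526 W/m².
— Configuration B (ϕ=+20.1°):
Solar declination: sin δ = sin ε · sin L_s = sin 25.19° × sin 155.7° = 0.17515, so δ = +10.087°.
cos h₀ = −tan(+20.1°) tan(+10.087°) = -0.0651, h₀ = 1.6359 rad.
Bracket: h₀ sin ϕ sin δ + cos ϕ cos δ sin h₀ = 1.6359×0.34366×0.17515 + 0.93909×0.98454×0.99788 = 0.098468 + 0.922612 = 1.021080.
Q̄ = (S_0/π) × [bracket] = (589/π) × 1.021080 = 191.44 W/m².
Ratio Q̄_A / Q̄_B = 27.526 / 191.44 = 0.1438.

Q̄_A / Q̄_B ≈ 0.144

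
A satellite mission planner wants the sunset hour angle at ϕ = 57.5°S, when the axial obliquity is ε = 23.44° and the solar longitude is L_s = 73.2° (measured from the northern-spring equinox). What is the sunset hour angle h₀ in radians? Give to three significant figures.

Solar declination: sin δ = sin ε · sin L_s = sin 23.44° × sin 73.2° = 0.38081, so δ = +22.384°.
cos h₀ = −tan ϕ · tan δ = −tan(-57.5°) × tan(+22.384°) = 0.6465, so h₀ = 0.8679 rad = 49.72°.

h₀ = 0.868 rad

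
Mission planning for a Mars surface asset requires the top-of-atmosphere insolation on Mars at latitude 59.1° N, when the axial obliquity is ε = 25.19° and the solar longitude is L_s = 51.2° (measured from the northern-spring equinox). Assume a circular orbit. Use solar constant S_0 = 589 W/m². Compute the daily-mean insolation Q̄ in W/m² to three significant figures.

Solar declination: sin δ = sin ε · sin L_s = sin 25.19° × sin 51.2° = 0.33170, so δ = +19.372°.
cos h₀ = −tan(+59.1°) tan(+19.372°) = -0.5875, h₀ = 2.1988 rad.
Bracket: h₀ sin ϕ sin δ + cos ϕ cos δ sin h₀ = 2.1988×0.85806×0.33170 + 0.51354×0.94338×0.80923 = 0.625819 + 0.392042 = 1.017861.
Q̄ = (S_0/π) × [bracket] = (589/π) × 1.017861 = 190.8 W/m².

Q̄ ≈ 191 W/m²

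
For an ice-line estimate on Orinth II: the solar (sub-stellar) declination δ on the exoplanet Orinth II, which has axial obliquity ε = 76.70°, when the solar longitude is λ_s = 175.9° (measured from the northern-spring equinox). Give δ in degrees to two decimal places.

sin δ = sin ε · sin λ_s = sin 76.70° × sin 175.9° = 0.069580.
δ = arcsin(0.069580) = +3.99°.

δ = +3.99°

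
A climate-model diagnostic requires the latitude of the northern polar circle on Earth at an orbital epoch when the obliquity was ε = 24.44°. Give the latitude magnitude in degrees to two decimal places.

65.56°

The polar circle is the lowest latitude that experiences at least one full rotation of continuous daylight at the northern-summer solstice; it lies at |φ| = 90° − ε = 90° − 24.44° = 65.56°.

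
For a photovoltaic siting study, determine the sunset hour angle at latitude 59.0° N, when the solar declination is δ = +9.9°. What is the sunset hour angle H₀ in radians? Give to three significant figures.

cos H₀ = −tan φ · tan δ = −tan(+59.0°) × tan(+9.900°) = -0.2905, so H₀ = 1.8655 rad = 106.89°.

H₀ = 1.87 rad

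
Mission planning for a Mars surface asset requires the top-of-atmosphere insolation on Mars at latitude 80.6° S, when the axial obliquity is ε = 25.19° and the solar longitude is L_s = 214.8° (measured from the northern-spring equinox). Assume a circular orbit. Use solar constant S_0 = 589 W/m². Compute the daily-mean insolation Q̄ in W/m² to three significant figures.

Q̄ ≈ 141 W/m²

Solar declination: sin δ = sin ε · sin L_s = sin 25.19° × sin 214.8° = -0.24291, so δ = -14.058°.
cos h₀ = −tan(-80.6°) tan(-14.058°) = -1.5126 ≤ −1 ⇒ polar day, h₀ = π.
Bracket: h₀ sin ϕ sin δ + cos ϕ cos δ sin h₀ = 3.1416×-0.98657×-0.24291 + 0.16333×0.97005×0.00000 = 0.752877 + 0.000000 = 0.752877.
Q̄ = (S_0/π) × [bracket] = (589/π) × 0.752877 = 141.2 W/m².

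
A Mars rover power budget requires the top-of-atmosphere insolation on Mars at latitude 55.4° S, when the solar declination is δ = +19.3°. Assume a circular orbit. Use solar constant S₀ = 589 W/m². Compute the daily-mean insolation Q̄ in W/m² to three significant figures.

cos H₀ = −tan(-55.4°) tan(+19.300°) = 0.5076, H₀ = 1.0384 rad.
Bracket: H₀ sin φ sin δ + cos φ cos δ sin H₀ = 1.0384×-0.82314×0.33051 + 0.56784×0.94380×0.86157 = -0.282503 + 0.461739 = 0.179236.
Q̄ = (S₀/π) × [bracket] = (589/π) × 0.179236 = 33.60 W/m².

Q̄ ≈ 33.6 W/m²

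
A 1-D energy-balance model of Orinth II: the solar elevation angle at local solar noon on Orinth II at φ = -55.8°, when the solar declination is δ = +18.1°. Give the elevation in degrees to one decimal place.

16.1°

At local noon the hour angle is zero, so the zenith angle equals |φ − δ| = |-55.8° − (+18.100°)| = 73.900°.
Elevation = 90° − 73.900° = 16.1°.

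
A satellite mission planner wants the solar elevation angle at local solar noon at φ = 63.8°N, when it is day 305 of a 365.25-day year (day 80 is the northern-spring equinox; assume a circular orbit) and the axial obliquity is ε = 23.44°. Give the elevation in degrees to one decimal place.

10.8°

Solar longitude: λ_s = 360° × (305 − 80)/365.25 = 221.766°.
sin δ = sin 23.44° × sin 221.766° = -0.26496, so δ = -15.365°.
At local noon the hour angle is zero, so the zenith angle equals |φ − δ| = |+63.8° − (-15.365°)| = 79.165°.
Elevation = 90° − 79.165° = 10.8°.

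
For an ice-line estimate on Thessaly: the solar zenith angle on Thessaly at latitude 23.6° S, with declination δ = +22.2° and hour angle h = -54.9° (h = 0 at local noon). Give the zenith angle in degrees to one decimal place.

θ_z = 70.3°

cos θ_z = sin φ sin δ + cos φ cos δ cos h = -0.151268 + 0.487854 = 0.336586.
θ_z = arccos(0.336586) = 70.3°.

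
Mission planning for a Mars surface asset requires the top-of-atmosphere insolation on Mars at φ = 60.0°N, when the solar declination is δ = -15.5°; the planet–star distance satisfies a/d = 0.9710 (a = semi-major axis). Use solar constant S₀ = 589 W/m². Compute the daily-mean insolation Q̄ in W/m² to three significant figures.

Q̄ ≈ 30.9 W/m²

cos H₀ = −tan(+60.0°) tan(-15.500°) = 0.4803, H₀ = 1.0698 rad.
Bracket: H₀ sin φ sin δ + cos φ cos δ sin H₀ = 1.0698×0.86603×-0.26724 + 0.50000×0.96363×0.87708 = -0.247592 + 0.422590 = 0.174998.
Inverse-square distance factor (a/d)² = 0.9710² = 0.942841.
Q̄ = (S₀/π) × 0.942841 × [bracket] = (589/π) × 0.942841 × 0.174998 = 30.93 W/m².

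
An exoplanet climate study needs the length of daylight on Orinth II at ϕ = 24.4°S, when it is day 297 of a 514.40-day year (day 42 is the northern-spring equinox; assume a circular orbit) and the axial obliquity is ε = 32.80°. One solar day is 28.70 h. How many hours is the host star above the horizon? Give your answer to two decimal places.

14.29 h

Solar longitude: L_s = 360° × (297 − 42)/514.40 = 178.460°.
sin δ = sin 32.80° × sin 178.460° = 0.01456, so δ = +0.834°.
cos h₀ = −tan ϕ · tan δ = −tan(-24.4°) × tan(+0.834°) = 0.0066, so h₀ = 1.5642 rad = 89.62°.
Daylight = 2h₀/(2π) × 28.70 h = (1.5642/π) × 28.70 = 14.29 h.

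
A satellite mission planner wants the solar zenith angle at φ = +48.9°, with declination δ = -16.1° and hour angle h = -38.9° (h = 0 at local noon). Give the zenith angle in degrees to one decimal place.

cos θ_z = sin φ sin δ + cos φ cos δ cos h = -0.208974 + 0.491532 = 0.282558.
θ_z = arccos(0.282558) = 73.6°.

θ_z = 73.6°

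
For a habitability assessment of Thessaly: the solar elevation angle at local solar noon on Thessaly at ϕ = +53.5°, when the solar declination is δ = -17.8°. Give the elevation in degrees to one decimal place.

At local noon the hour angle is zero, so the zenith angle equals |ϕ − δ| = |+53.5° − (-17.800°)| = 71.300°.
Elevation = 90° − 71.300° = 18.7°.

18.7°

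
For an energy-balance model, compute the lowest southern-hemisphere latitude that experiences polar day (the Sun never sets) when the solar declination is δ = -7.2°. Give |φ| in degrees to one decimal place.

|φ| = 82.8°

Polar day requires cos H₀ = −tan φ tan δ ≤ −1, i.e. tan φ tan δ ≥ 1.
The boundary is |tan φ| · |tan δ| = 1, so |φ| = 90° − |δ| = 90° − 7.2° = 82.8° in the southern hemisphere.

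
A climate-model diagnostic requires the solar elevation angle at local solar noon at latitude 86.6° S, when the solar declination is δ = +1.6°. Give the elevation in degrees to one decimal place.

At local noon the hour angle is zero, so the zenith angle equals |φ − δ| = |-86.6° − (+1.600°)| = 88.200°.
Elevation = 90° − 88.200° = 1.8°.

1.8°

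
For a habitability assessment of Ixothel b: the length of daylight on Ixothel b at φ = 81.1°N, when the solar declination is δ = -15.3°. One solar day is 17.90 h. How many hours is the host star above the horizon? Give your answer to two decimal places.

cos H₀ = −tan φ · tan δ = 1.7470 ≥ 1, so the host star never rises (polar night) and H₀ = 0.
Daylight = 2H₀/(2π) × 17.90 h = (0.0000/π) × 17.90 = 0.00 h.

0.00 h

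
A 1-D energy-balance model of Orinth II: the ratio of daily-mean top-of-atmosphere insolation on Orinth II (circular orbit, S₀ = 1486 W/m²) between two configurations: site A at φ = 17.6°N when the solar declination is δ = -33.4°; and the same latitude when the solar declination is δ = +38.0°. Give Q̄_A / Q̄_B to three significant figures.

— Configuration A (φ=+17.6°):
cos H₀ = −tan(+17.6°) tan(-33.400°) = 0.2092, H₀ = 1.3601 rad.
Bracket: H₀ sin φ sin δ + cos φ cos δ sin H₀ = 1.3601×0.30237×-0.55048 + 0.95319×0.83485×0.97788 = -0.226387 + 0.778168 = 0.551781.
Q̄ = (S₀/π) × [bracket] = (1486/π) × 0.551781 = 261.00 W/m².
— Configuration B (φ=+17.6°):
cos H₀ = −tan(+17.6°) tan(+38.000°) = -0.2478, H₀ = 1.8212 rad.
Bracket: H₀ sin φ sin δ + cos φ cos δ sin H₀ = 1.8212×0.30237×0.61566 + 0.95319×0.78801×0.96880 = 0.339029 + 0.727688 = 1.066717.
Q̄ = (S₀/π) × [bracket] = (1486/π) × 1.066717 = 504.57 W/m².
Ratio Q̄_A / Q̄_B = 261.00 / 504.57 = 0.5173.

Q̄_A / Q̄_B ≈ 0.517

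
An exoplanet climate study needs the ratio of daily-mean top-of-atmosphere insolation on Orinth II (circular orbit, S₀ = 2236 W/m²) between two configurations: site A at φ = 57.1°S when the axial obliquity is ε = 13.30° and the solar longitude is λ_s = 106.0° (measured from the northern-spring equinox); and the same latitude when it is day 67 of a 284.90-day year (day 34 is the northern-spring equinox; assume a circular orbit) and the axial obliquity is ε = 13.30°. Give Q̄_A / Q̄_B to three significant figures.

Q̄_A / Q̄_B ≈ 0.773

— Configuration A (φ=-57.1°):
Solar declination: sin δ = sin ε · sin λ_s = sin 13.30° × sin 106.0° = 0.22114, so δ = +12.776°.
cos H₀ = −tan(-57.1°) tan(+12.776°) = 0.3505, H₀ = 1.2127 rad.
Bracket: H₀ sin φ sin δ + cos φ cos δ sin H₀ = 1.2127×-0.83962×0.22114 + 0.54317×0.97524×0.93656 = -0.225166 + 0.496116 = 0.270950.
Q̄ = (S₀/π) × [bracket] = (2236/π) × 0.270950 = 192.85 W/m².
— Configuration B (φ=-57.1°):
Solar longitude: λ_s = 360° × (67 − 34)/284.90 = 41.699°.
sin δ = sin 13.30° × sin 41.699° = 0.15303, so δ = +8.803°.
cos H₀ = −tan(-57.1°) tan(+8.803°) = 0.2394, H₀ = 1.3291 rad.
Bracket: H₀ sin φ sin δ + cos φ cos δ sin H₀ = 1.3291×-0.83962×0.15303 + 0.54317×0.98822×0.97093 = -0.170772 + 0.521168 = 0.350396.
Q̄ = (S₀/π) × [bracket] = (2236/π) × 0.350396 = 249.39 W/m².
Ratio Q̄_A / Q̄_B = 192.85 / 249.39 = 0.7733.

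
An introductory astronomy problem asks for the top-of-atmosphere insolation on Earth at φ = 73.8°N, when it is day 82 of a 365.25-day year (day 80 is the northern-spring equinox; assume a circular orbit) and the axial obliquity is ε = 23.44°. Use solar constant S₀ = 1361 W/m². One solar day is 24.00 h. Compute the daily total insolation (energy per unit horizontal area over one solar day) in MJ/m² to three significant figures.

Solar longitude: λ_s = 360° × (82 − 80)/365.25 = 1.971°.
sin δ = sin 23.44° × sin 1.971° = 0.01368, so δ = +0.784°.
cos H₀ = −tan(+73.8°) tan(+0.784°) = -0.0471, H₀ = 1.6179 rad.
Bracket: H₀ sin φ sin δ + cos φ cos δ sin H₀ = 1.6179×0.96029×0.01368 + 0.27899×0.99991×0.99889 = 0.021254 + 0.278655 = 0.299909.
Q̄ = (S₀/π) × [bracket] = (1361/π) × 0.299909 = 129.93 W/m².
Daily total = Q̄ × 24.00 h × 3600 s/h = 129.93 × 24.00 × 3600 / 10⁶ = 11.23 MJ/m².

11.2 MJ/m²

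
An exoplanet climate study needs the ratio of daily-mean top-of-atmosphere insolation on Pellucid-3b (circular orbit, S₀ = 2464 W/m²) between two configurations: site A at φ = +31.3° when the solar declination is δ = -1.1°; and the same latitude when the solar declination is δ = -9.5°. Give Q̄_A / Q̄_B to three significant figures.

— Configuration A (φ=+31.3°):
cos H₀ = −tan(+31.3°) tan(-1.100°) = 0.0117, H₀ = 1.5591 rad.
Bracket: H₀ sin φ sin δ + cos φ cos δ sin H₀ = 1.5591×0.51952×-0.01920 + 0.85446×0.99982×0.99993 = -0.015552 + 0.854246 = 0.838694.
Q̄ = (S₀/π) × [bracket] = (2464/π) × 0.838694 = 657.80 W/m².
— Configuration B (φ=+31.3°):
cos H₀ = −tan(+31.3°) tan(-9.500°) = 0.1017, H₀ = 1.4689 rad.
Bracket: H₀ sin φ sin δ + cos φ cos δ sin H₀ = 1.4689×0.51952×-0.16505 + 0.85446×0.98629×0.99481 = -0.125953 + 0.838372 = 0.712419.
Q̄ = (S₀/π) × [bracket] = (2464/π) × 0.712419 = 558.76 W/m².
Ratio Q̄_A / Q̄_B = 657.80 / 558.76 = 1.177.

Q̄_A / Q̄_B ≈ 1.18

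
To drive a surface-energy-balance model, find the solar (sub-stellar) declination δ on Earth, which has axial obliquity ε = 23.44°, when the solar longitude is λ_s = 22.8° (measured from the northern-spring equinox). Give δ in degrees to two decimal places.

δ = +8.87°

sin δ = sin ε · sin λ_s = sin 23.44° × sin 22.8° = 0.154149.
δ = arcsin(0.154149) = +8.87°.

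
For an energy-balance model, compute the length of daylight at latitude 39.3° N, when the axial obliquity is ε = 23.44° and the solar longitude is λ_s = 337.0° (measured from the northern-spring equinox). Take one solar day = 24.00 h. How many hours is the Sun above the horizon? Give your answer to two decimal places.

Solar declination: sin δ = sin ε · sin λ_s = sin 23.44° × sin 337.0° = -0.15543, so δ = -8.942°.
cos H₀ = −tan φ · tan δ = −tan(+39.3°) × tan(-8.942°) = 0.1288, so H₀ = 1.4417 rad = 82.60°.
Daylight = 2H₀/(2π) × 24.00 h = (1.4417/π) × 24.00 = 11.01 h.

11.01 h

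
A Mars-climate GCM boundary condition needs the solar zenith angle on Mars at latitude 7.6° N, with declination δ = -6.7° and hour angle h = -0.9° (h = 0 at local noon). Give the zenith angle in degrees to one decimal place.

θ_z = 14.3°

cos θ_z = sin φ sin δ + cos φ cos δ cos h = -0.015430 + 0.984325 = 0.968895.
θ_z = arccos(0.968895) = 14.3°.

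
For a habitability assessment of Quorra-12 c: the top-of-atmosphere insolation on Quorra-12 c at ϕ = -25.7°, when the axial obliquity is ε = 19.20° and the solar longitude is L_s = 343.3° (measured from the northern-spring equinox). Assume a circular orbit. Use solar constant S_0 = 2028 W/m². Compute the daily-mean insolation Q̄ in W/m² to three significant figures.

Solar declination: sin δ = sin ε · sin L_s = sin 19.20° × sin 343.3° = -0.09450, so δ = -5.423°.
cos h₀ = −tan(-25.7°) tan(-5.423°) = -0.0457, h₀ = 1.6165 rad.
Bracket: h₀ sin ϕ sin δ + cos ϕ cos δ sin h₀ = 1.6165×-0.43366×-0.09450 + 0.90108×0.99552×0.99896 = 0.066246 + 0.896110 = 0.962356.
Q̄ = (S_0/π) × [bracket] = (2028/π) × 0.962356 = 621.2 W/m².

Q̄ ≈ 621 W/m²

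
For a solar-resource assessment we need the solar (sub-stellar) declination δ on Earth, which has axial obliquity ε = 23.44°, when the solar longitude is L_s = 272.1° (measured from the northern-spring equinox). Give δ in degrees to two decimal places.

sin δ = sin ε · sin L_s = sin 23.44° × sin 272.1° = -0.397521.
δ = arcsin(-0.397521) = -23.42°.

δ = -23.42°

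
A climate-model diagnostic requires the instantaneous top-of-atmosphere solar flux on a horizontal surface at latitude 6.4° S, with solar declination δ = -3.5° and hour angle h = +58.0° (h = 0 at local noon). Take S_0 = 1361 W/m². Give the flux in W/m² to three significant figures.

cos θ_z = sin ϕ sin δ + cos ϕ cos δ cos h = 0.006805 + 0.525635 = 0.532440.
Flux = S_0 · cos θ_z = 1361 × 0.532440 = 724.7 W/m².

725 W/m²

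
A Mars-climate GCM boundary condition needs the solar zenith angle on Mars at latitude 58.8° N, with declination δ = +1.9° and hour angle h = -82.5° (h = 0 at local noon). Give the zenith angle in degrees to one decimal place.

θ_z = 84.5°

cos θ_z = sin ϕ sin δ + cos ϕ cos δ cos h = 0.028360 + 0.067579 = 0.095939.
θ_z = arccos(0.095939) = 84.5°.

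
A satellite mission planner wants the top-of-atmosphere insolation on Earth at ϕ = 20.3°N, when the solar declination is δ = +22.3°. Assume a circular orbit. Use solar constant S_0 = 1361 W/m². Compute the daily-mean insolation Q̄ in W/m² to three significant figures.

Q̄ ≈ 470 W/m²

cos h₀ = −tan(+20.3°) tan(+22.300°) = -0.1517, h₀ = 1.7231 rad.
Bracket: h₀ sin ϕ sin δ + cos ϕ cos δ sin h₀ = 1.7231×0.34694×0.37946 + 0.93789×0.92521×0.98842 = 0.226846 + 0.857697 = 1.084543.
Q̄ = (S_0/π) × [bracket] = (1361/π) × 1.084543 = 469.8 W/m².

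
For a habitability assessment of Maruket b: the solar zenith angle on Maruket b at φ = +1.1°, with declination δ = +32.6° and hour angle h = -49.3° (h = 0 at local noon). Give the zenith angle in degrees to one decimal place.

cos θ_z = sin φ sin δ + cos φ cos δ cos h = 0.010343 + 0.549261 = 0.559604.
θ_z = arccos(0.559604) = 56.0°.

θ_z = 56.0°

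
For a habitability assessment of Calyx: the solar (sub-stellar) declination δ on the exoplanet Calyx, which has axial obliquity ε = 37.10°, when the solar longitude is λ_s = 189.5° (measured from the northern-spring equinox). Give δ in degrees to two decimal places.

δ = -5.71°

sin δ = sin ε · sin λ_s = sin 37.10° × sin 189.5° = -0.099558.
δ = arcsin(-0.099558) = -5.71°.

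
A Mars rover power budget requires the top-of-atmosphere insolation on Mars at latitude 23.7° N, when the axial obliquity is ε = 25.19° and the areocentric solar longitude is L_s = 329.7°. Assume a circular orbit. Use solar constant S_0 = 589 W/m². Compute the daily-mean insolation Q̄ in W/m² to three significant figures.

Q̄ ≈ 143 W/m²

sin δ = sin 25.19° × sin 329.7° = -0.21474, so δ = -12.400°.
cos h₀ = −tan(+23.7°) tan(-12.400°) = 0.0965, h₀ = 1.4741 rad.
Bracket: h₀ sin ϕ sin δ + cos ϕ cos δ sin h₀ = 1.4741×0.40195×-0.21474 + 0.91566×0.97667×0.99533 = -0.127237 + 0.890121 = 0.762884.
Q̄ = (S_0/π) × [bracket] = (589/π) × 0.762884 = 143.0 W/m².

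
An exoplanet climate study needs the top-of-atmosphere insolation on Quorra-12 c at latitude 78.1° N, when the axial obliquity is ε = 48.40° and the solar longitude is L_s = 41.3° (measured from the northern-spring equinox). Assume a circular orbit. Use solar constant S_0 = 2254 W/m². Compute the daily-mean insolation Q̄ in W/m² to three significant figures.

Solar declination: sin δ = sin ε · sin L_s = sin 48.40° × sin 41.3° = 0.49355, so δ = +29.574°.
cos h₀ = −tan(+78.1°) tan(+29.574°) = -2.6929 ≤ −1 ⇒ polar day, h₀ = π.
Bracket: h₀ sin ϕ sin δ + cos ϕ cos δ sin h₀ = 3.1416×0.97851×0.49355 + 0.20620×0.86972×0.00000 = 1.517216 + 0.000000 = 1.517216.
Q̄ = (S_0/π) × [bracket] = (2254/π) × 1.517216 = 1089 W/m².

Q̄ ≈ 1.09e+03 W/m²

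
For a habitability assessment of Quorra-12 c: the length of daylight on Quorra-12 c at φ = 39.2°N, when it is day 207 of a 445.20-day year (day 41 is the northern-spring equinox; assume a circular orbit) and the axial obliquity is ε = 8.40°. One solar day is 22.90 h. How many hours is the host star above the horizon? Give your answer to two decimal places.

Solar longitude: λ_s = 360° × (207 − 41)/445.20 = 134.232°.
sin δ = sin 8.40° × sin 134.232° = 0.10467, so δ = +6.008°.
cos H₀ = −tan φ · tan δ = −tan(+39.2°) × tan(+6.008°) = -0.0858, so H₀ = 1.6567 rad = 94.92°.
Daylight = 2H₀/(2π) × 22.90 h = (1.6567/π) × 22.90 = 12.08 h.

12.08 h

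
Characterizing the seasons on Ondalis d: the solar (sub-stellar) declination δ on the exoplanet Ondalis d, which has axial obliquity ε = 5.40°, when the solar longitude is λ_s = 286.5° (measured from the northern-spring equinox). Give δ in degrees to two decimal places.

sin δ = sin ε · sin λ_s = sin 5.40° × sin 286.5° = -0.090233.
δ = arcsin(-0.090233) = -5.18°.

δ = -5.18°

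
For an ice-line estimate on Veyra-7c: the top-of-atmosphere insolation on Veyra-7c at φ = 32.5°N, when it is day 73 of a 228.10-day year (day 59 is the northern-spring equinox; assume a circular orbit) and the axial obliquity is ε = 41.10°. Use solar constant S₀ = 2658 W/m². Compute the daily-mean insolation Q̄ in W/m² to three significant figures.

Solar longitude: λ_s = 360° × (73 − 59)/228.10 = 22.096°.
sin δ = sin 41.10° × sin 22.096° = 0.24727, so δ = +14.316°.
cos H₀ = −tan(+32.5°) tan(+14.316°) = -0.1626, H₀ = 1.7341 rad.
Bracket: H₀ sin φ sin δ + cos φ cos δ sin H₀ = 1.7341×0.53730×0.24727 + 0.84339×0.96895×0.98670 = 0.230389 + 0.806334 = 1.036723.
Q̄ = (S₀/π) × [bracket] = (2658/π) × 1.036723 = 877.1 W/m².

Q̄ ≈ 877 W/m²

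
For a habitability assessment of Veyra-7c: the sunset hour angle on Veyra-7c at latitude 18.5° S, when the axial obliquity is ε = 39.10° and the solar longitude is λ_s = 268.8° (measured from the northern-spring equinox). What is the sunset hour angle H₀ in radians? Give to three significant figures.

Solar declination: sin δ = sin ε · sin λ_s = sin 39.10° × sin 268.8° = -0.63054, so δ = -39.090°.
cos H₀ = −tan φ · tan δ = −tan(-18.5°) × tan(-39.090°) = -0.2718, so H₀ = 1.8461 rad = 105.77°.

H₀ = 1.85 rad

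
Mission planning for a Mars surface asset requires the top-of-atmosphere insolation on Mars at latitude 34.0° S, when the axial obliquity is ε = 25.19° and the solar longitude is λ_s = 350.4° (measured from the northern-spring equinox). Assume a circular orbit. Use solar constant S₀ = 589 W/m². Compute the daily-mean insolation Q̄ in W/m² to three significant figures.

Q̄ ≈ 167 W/m²

Solar declination: sin δ = sin ε · sin λ_s = sin 25.19° × sin 350.4° = -0.07098, so δ = -4.070°.
cos H₀ = −tan(-34.0°) tan(-4.070°) = -0.0480, H₀ = 1.6188 rad.
Bracket: H₀ sin φ sin δ + cos φ cos δ sin H₀ = 1.6188×-0.55919×-0.07098 + 0.82904×0.99748×0.99885 = 0.064252 + 0.826000 = 0.890252.
Q̄ = (S₀/π) × [bracket] = (589/π) × 0.890252 = 166.9 W/m².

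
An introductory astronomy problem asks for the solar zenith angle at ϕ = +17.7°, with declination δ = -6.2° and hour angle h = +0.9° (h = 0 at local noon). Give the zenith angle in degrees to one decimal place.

cos θ_z = sin ϕ sin δ + cos ϕ cos δ cos h = -0.032835 + 0.946972 = 0.914137.
θ_z = arccos(0.914137) = 23.9°.

θ_z = 23.9°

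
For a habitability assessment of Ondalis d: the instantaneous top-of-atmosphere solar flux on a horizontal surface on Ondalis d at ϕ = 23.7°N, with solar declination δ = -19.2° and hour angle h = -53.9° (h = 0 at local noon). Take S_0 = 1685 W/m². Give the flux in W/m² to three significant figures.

cos θ_z = sin ϕ sin δ + cos ϕ cos δ cos h = -0.132187 + 0.509496 = 0.377309.
Flux = S_0 · cos θ_z = 1685 × 0.377309 = 635.8 W/m².

636 W/m²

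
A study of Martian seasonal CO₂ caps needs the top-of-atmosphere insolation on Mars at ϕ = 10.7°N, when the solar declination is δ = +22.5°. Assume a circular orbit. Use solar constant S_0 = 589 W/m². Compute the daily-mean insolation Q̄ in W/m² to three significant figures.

cos h₀ = −tan(+10.7°) tan(+22.500°) = -0.0783, h₀ = 1.6491 rad.
Bracket: h₀ sin ϕ sin δ + cos ϕ cos δ sin h₀ = 1.6491×0.18567×0.38268 + 0.98261×0.92388×0.99693 = 0.117172 + 0.905027 = 1.022199.
Q̄ = (S_0/π) × [bracket] = (589/π) × 1.022199 = 191.6 W/m².

Q̄ ≈ 192 W/m²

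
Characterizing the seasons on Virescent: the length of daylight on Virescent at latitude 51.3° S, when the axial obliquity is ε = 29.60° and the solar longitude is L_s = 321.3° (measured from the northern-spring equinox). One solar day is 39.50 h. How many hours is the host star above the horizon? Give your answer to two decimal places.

Solar declination: sin δ = sin ε · sin L_s = sin 29.60° × sin 321.3° = -0.30883, so δ = -17.989°.
cos h₀ = −tan ϕ · tan δ = −tan(-51.3°) × tan(-17.989°) = -0.4053, so h₀ = 1.9881 rad = 113.91°.
Daylight = 2h₀/(2π) × 39.50 h = (1.9881/π) × 39.50 = 25.00 h.

25.00 h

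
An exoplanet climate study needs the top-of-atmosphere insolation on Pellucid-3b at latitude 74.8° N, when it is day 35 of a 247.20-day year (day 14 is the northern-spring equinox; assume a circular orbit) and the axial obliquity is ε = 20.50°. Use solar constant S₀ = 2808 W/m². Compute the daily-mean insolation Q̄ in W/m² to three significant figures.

Solar longitude: λ_s = 360° × (35 − 14)/247.20 = 30.583°.
sin δ = sin 20.50° × sin 30.583° = 0.17818, so δ = +10.264°.
cos H₀ = −tan(+74.8°) tan(+10.264°) = -0.6665, H₀ = 2.3003 rad.
Bracket: H₀ sin φ sin δ + cos φ cos δ sin H₀ = 2.3003×0.96502×0.17818 + 0.26219×0.98400×0.74553 = 0.395530 + 0.192343 = 0.587873.
Q̄ = (S₀/π) × [bracket] = (2808/π) × 0.587873 = 525.4 W/m².

Q̄ ≈ 525 W/m²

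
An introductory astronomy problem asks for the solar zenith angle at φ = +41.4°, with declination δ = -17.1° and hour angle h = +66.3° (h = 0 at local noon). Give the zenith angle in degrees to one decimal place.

cos θ_z = sin φ sin δ + cos φ cos δ cos h = -0.194452 + 0.288177 = 0.093725.
θ_z = arccos(0.093725) = 84.6°.

θ_z = 84.6°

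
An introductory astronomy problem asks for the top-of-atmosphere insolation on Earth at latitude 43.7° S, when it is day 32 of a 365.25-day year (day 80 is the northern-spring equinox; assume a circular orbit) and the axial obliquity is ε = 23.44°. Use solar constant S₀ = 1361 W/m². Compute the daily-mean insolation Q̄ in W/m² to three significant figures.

Q̄ ≈ 450 W/m²

Solar longitude: λ_s = 360° × (32 − 80)/365.25 = -47.310°, i.e. -47.310° + 360° = 312.690°.
sin δ = sin 23.44° × sin 312.690° = -0.29239, so δ = -17.001°.
cos H₀ = −tan(-43.7°) tan(-17.001°) = -0.2922, H₀ = 1.8673 rad.
Bracket: H₀ sin φ sin δ + cos φ cos δ sin H₀ = 1.8673×-0.69088×-0.29239 + 0.72297×0.95630×0.95636 = 0.377207 + 0.661205 = 1.038412.
Q̄ = (S₀/π) × [bracket] = (1361/π) × 1.038412 = 449.9 W/m².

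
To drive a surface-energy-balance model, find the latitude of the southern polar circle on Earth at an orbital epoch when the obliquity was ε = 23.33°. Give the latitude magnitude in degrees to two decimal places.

66.67°

The polar circle is the lowest latitude that experiences at least one full rotation of continuous darkness at the northern-summer solstice; it lies at |ϕ| = 90° − ε = 90° − 23.33° = 66.67°.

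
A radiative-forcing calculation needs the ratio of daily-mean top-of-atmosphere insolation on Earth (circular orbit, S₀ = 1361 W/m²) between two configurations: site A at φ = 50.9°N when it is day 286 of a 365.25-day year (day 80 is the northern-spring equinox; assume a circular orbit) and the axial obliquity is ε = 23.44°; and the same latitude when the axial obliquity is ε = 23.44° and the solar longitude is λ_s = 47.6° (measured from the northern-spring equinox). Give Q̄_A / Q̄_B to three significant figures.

— Configuration A (φ=+50.9°):
Solar longitude: λ_s = 360° × (286 − 80)/365.25 = 203.039°.
sin δ = sin 23.44° × sin 203.039° = -0.15568, so δ = -8.956°.
cos H₀ = −tan(+50.9°) tan(-8.956°) = 0.1939, H₀ = 1.3756 rad.
Bracket: H₀ sin φ sin δ + cos φ cos δ sin H₀ = 1.3756×0.77605×-0.15568 + 0.63068×0.98781×0.98102 = -0.166194 + 0.611168 = 0.444974.
Q̄ = (S₀/π) × [bracket] = (1361/π) × 0.444974 = 192.77 W/m².
— Configuration B (φ=+50.9°):
Solar declination: sin δ = sin ε · sin λ_s = sin 23.44° × sin 47.6° = 0.29375, so δ = +17.083°.
cos H₀ = −tan(+50.9°) tan(+17.083°) = -0.3781, H₀ = 1.9586 rad.
Bracket: H₀ sin φ sin δ + cos φ cos δ sin H₀ = 1.9586×0.77605×0.29375 + 0.63068×0.95588×0.92575 = 0.446492 + 0.558092 = 1.004584.
Q̄ = (S₀/π) × [bracket] = (1361/π) × 1.004584 = 435.21 W/m².
Ratio Q̄_A / Q̄_B = 192.77 / 435.21 = 0.4429.

Q̄_A / Q̄_B ≈ 0.443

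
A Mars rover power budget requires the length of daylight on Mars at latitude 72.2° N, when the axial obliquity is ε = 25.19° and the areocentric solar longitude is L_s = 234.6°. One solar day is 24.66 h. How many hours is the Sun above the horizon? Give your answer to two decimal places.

0.00 h

sin δ = sin 25.19° × sin 234.6° = -0.34694, so δ = -20.300°.
cos h₀ = −tan ϕ · tan δ = 1.1521 ≥ 1, so the Sun never rises (polar night) and h₀ = 0.
Daylight = 2h₀/(2π) × 24.66 h = (0.0000/π) × 24.66 = 0.00 h.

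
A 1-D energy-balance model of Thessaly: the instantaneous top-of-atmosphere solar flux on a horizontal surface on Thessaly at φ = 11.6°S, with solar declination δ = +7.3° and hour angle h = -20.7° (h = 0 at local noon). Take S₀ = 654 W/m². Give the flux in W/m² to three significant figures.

cos θ_z = sin φ sin δ + cos φ cos δ cos h = -0.025550 + 0.908910 = 0.883360.
Flux = S₀ · cos θ_z = 654 × 0.883360 = 577.7 W/m².

578 W/m²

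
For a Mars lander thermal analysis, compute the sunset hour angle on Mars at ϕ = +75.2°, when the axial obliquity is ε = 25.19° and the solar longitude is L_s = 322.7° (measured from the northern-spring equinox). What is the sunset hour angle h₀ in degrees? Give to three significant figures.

h₀ = 0.00°

Solar declination: sin δ = sin ε · sin L_s = sin 25.19° × sin 322.7° = -0.25792, so δ = -14.947°.
cos h₀ = −tan ϕ · tan δ = 1.0104 ≥ 1, so the Sun never rises (polar night) and h₀ = 0.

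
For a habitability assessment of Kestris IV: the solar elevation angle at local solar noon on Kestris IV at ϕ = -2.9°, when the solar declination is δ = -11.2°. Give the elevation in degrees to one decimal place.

At local noon the hour angle is zero, so the zenith angle equals |ϕ − δ| = |-2.9° − (-11.200°)| = 8.300°.
Elevation = 90° − 8.300° = 81.7°.

81.7°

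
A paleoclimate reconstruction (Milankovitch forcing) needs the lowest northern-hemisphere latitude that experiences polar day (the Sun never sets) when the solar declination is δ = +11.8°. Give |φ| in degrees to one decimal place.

Polar day requires cos H₀ = −tan φ tan δ ≤ −1, i.e. tan φ tan δ ≥ 1.
The boundary is |tan φ| · |tan δ| = 1, so |φ| = 90° − |δ| = 90° − 11.8° = 78.2° in the northern hemisphere.

|φ| = 78.2°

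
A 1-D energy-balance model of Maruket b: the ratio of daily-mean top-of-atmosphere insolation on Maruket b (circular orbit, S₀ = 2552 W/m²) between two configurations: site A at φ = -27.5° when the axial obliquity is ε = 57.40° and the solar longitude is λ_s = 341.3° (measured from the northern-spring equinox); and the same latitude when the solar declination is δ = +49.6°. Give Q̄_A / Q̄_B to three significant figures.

Q̄_A / Q̄_B ≈ 7.91

— Configuration A (φ=-27.5°):
Solar declination: sin δ = sin ε · sin λ_s = sin 57.40° × sin 341.3° = -0.27010, so δ = -15.670°.
cos H₀ = −tan(-27.5°) tan(-15.670°) = -0.1460, H₀ = 1.7174 rad.
Bracket: H₀ sin φ sin δ + cos φ cos δ sin H₀ = 1.7174×-0.46175×-0.27010 + 0.88701×0.96283×0.98928 = 0.214192 + 0.844885 = 1.059077.
Q̄ = (S₀/π) × [bracket] = (2552/π) × 1.059077 = 860.32 W/m².
— Configuration B (φ=-27.5°):
cos H₀ = −tan(-27.5°) tan(+49.600°) = 0.6117, H₀ = 0.9126 rad.
Bracket: H₀ sin φ sin δ + cos φ cos δ sin H₀ = 0.9126×-0.46175×0.76154 + 0.88701×0.64812×0.79112 = -0.320908 + 0.454806 = 0.133898.
Q̄ = (S₀/π) × [bracket] = (2552/π) × 0.133898 = 108.77 W/m².
Ratio Q̄_A / Q̄_B = 860.32 / 108.77 = 7.910.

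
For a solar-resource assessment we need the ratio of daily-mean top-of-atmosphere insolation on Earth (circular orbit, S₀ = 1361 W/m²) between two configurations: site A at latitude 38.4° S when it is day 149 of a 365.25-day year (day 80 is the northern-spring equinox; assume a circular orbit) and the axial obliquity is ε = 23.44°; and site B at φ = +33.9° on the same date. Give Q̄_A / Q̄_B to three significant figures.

— Configuration A (φ=-38.4°):
Solar longitude: λ_s = 360° × (149 − 80)/365.25 = 68.008°.
sin δ = sin 23.44° × sin 68.008° = 0.36884, so δ = +21.644°.
cos H₀ = −tan(-38.4°) tan(+21.644°) = 0.3145, H₀ = 1.2508 rad.
Bracket: H₀ sin φ sin δ + cos φ cos δ sin H₀ = 1.2508×-0.62115×0.36884 + 0.78369×0.92949×0.94925 = -0.286564 + 0.691464 = 0.404900.
Q̄ = (S₀/π) × [bracket] = (1361/π) × 0.404900 = 175.41 W/m².
— Configuration B (φ=+33.9°):
cos H₀ = −tan(+33.9°) tan(+21.644°) = -0.2667, H₀ = 1.8407 rad.
Bracket: H₀ sin φ sin δ + cos φ cos δ sin H₀ = 1.8407×0.55775×0.36884 + 0.83001×0.92949×0.96379 = 0.378670 + 0.743550 = 1.122220.
Q̄ = (S₀/π) × [bracket] = (1361/π) × 1.122220 = 486.17 W/m².
Ratio Q̄_A / Q̄_B = 175.41 / 486.17 = 0.3608.

Q̄_A / Q̄_B ≈ 0.361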